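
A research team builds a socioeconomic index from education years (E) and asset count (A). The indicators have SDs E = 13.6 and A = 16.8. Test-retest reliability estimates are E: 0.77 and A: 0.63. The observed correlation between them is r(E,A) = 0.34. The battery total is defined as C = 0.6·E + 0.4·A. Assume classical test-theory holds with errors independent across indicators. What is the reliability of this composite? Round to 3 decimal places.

0.785

Var(C) = 0.6²·13.6² + 0.4²·16.8² + 2·[0.24·13.6·16.8·0.34] = 111.744 + 37.2879 = 149.032.
With uncorrelated errors the cross-covariances are all true-score covariance, so they carry over unchanged; only the diagonal terms shrink to ρᵢσᵢ².
True-score variance = [0.6²·13.6²·0.77 + 0.4²·16.8²·0.63] + 37.2879 = 79.7207 + 37.2879 = 117.009.
Reliability = 117.009 / 149.032 = 0.785.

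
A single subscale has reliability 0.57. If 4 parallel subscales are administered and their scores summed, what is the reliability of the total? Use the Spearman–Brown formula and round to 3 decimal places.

0.841

ρ_k = kρ / (1 + (k−1)ρ) = 4·0.57 / (1 + 3·0.57) = 2.280 / 2.710 = 0.841.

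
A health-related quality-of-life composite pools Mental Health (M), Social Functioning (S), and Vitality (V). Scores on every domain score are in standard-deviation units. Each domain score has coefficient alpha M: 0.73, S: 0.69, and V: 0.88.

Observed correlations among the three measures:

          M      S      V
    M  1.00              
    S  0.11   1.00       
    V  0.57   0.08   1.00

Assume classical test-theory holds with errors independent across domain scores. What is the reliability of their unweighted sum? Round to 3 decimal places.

Var(M+S+V) = 3 + 2·[0.11 + 0.57 + 0.08] = 3 + 1.52 = 4.52.
Because errors are independent across components, Cov(Tᵢ,Tⱼ) = Cov(Xᵢ,Xⱼ); the off-diagonal part of the true-score variance is the same as above.
True-score variance = [0.73 + 0.69 + 0.88] + 1.52 = 2.3 + 1.52 = 3.82.
Reliability = 3.82 / 4.52 = 0.845.

0.845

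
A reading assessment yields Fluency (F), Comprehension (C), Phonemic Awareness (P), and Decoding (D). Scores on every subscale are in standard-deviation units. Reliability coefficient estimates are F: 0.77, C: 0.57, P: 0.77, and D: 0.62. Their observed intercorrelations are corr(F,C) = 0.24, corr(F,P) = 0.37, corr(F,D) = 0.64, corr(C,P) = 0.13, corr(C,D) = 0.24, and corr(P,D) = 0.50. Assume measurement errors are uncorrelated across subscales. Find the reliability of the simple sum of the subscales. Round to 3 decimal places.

0.846

Var(F+C+P+D) = 4 + 2·[0.24 + 0.37 + 0.64 + 0.13 + 0.24 + 0.50] = 4 + 4.24 = 8.24.
Under uncorrelated errors the observed covariances equal the true-score covariances, so only the own-variance terms attenuate.
True-score variance = [0.77 + 0.57 + 0.77 + 0.62] + 4.24 = 2.73 + 4.24 = 6.97.
Reliability = 6.97 / 8.24 = 0.846.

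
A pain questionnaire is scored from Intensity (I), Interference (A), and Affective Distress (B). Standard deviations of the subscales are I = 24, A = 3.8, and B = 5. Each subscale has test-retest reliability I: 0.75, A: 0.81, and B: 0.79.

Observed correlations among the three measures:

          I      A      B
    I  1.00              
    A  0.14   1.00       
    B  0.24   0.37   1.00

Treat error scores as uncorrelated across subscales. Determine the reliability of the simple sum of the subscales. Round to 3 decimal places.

Var(I+A+B) = 24² + 3.8² + 5² + 2·[24·3.8·0.14 + 24·5·0.24 + 3.8·5·0.37] = 615.44 + 97.196 = 712.636.
With uncorrelated errors the cross-covariances are all true-score covariance, so they carry over unchanged; only the diagonal terms shrink to ρᵢσᵢ².
True-score variance = [24²·0.75 + 3.8²·0.81 + 5²·0.79] + 97.196 = 463.446 + 97.196 = 560.642.
Reliability = 560.642 / 712.636 = 0.787.

0.787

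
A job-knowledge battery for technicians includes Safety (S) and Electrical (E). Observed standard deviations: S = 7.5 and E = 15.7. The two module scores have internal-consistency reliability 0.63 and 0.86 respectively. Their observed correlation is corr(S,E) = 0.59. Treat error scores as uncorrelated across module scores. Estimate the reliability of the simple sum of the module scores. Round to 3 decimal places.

Var(S+E) = 7.5² + 15.7² + 2·[7.5·15.7·0.59] = 302.74 + 138.945 = 441.685.
With uncorrelated errors the cross-covariances are all true-score covariance, so they carry over unchanged; only the diagonal terms shrink to ρᵢσᵢ².
True-score variance = [7.5²·0.63 + 15.7²·0.86] + 138.945 = 247.419 + 138.945 = 386.364.
Reliability = 386.364 / 441.685 = 0.875.

0.875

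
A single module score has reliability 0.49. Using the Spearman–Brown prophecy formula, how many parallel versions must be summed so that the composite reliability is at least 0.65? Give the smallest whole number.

k ≥ ρ*(1−ρ₁)/(ρ₁(1−ρ*)) = 0.65·0.51 / (0.49·0.35) = 1.933.
Smallest integer k = 2.

2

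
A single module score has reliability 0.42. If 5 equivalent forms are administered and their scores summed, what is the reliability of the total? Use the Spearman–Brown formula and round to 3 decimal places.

ρ_k = kρ / (1 + (k−1)ρ) = 5·0.42 / (1 + 4·0.42) = 2.100 / 2.680 = 0.784.

0.784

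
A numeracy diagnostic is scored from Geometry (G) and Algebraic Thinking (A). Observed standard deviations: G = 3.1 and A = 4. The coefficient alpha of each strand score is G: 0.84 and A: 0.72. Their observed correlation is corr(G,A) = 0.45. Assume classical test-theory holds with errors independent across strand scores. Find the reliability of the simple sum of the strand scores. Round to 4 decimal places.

0.8363

Var(G+A) = 3.1² + 4² + 2·[3.1·4·0.45] = 25.61 + 11.16 = 36.77.
Because errors are independent across components, Cov(Tᵢ,Tⱼ) = Cov(Xᵢ,Xⱼ); the off-diagonal part of the true-score variance is the same as above.
True-score variance = [3.1²·0.84 + 4²·0.72] + 11.16 = 19.5924 + 11.16 = 30.7524.
Reliability = 30.7524 / 36.77 = 0.8363.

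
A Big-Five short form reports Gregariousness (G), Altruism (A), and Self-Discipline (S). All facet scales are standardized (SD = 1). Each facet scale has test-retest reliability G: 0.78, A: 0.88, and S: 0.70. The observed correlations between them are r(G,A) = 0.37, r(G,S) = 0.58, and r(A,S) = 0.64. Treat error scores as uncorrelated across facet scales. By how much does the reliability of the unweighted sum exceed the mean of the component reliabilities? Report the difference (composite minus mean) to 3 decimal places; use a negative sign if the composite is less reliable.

0.110

Var(sum) = 3 + 3.18 = 6.18; true-score variance = 2.36 + 3.18 = 5.54; composite reliability = 0.8964.
Mean component reliability = 0.7867.
Difference = 0.8964 − 0.7867 = 0.110.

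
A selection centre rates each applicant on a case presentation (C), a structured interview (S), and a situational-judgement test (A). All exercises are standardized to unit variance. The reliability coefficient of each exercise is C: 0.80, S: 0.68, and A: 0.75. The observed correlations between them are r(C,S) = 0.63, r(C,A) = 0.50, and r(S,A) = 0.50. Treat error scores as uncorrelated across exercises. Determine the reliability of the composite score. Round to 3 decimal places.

Var(C+S+A) = 3 + 2·[0.63 + 0.50 + 0.50] = 3 + 3.26 = 6.26.
Under uncorrelated errors the observed covariances equal the true-score covariances, so only the own-variance terms attenuate.
True-score variance = [0.80 + 0.68 + 0.75] + 3.26 = 2.23 + 3.26 = 5.49.
Reliability = 5.49 / 6.26 = 0.877.

0.877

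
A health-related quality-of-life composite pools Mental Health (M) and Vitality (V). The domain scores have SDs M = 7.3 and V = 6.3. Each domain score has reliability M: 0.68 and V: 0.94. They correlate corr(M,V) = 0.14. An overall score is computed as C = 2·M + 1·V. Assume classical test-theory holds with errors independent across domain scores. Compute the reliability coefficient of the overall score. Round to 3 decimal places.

0.747

Var(C) = 2²·7.3² + 6.3² + 2·[2·7.3·6.3·0.14] = 252.85 + 25.7544 = 278.604.
With uncorrelated errors the cross-covariances are all true-score covariance, so they carry over unchanged; only the diagonal terms shrink to ρᵢσᵢ².
True-score variance = [2²·7.3²·0.68 + 6.3²·0.94] + 25.7544 = 182.257 + 25.7544 = 208.012.
Reliability = 208.012 / 278.604 = 0.747.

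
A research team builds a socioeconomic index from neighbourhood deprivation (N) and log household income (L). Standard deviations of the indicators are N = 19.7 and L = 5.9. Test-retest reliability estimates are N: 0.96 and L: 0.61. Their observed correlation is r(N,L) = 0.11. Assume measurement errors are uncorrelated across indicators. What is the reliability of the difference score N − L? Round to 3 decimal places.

0.927

Var(N−L) = 19.7² + 5.9² − 2·19.7·5.9·0.11 = 422.9 − 25.5706 = 397.329.
Under uncorrelated errors the observed covariances equal the true-score covariances, so only the own-variance terms attenuate.
True-score variance = [19.7²·0.96 + 5.9²·0.61] − 25.5706 = 393.8 − 25.5706 = 368.23.
Reliability = 368.23 / 397.329 = 0.927.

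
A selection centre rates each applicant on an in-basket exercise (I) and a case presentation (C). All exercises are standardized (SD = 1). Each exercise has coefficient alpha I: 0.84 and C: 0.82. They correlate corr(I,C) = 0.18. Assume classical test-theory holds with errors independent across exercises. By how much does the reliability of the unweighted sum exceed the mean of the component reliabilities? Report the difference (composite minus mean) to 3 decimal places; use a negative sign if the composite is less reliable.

Var(sum) = 2 + 0.36 = 2.36; true-score variance = 1.66 + 0.36 = 2.02; composite reliability = 0.8559.
Mean component reliability = 0.8300.
Difference = 0.8559 − 0.8300 = 0.026.

0.026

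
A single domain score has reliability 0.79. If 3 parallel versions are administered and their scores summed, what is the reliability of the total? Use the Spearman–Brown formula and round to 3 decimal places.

ρ_k = kρ / (1 + (k−1)ρ) = 3·0.79 / (1 + 2·0.79) = 2.370 / 2.580 = 0.919.

0.919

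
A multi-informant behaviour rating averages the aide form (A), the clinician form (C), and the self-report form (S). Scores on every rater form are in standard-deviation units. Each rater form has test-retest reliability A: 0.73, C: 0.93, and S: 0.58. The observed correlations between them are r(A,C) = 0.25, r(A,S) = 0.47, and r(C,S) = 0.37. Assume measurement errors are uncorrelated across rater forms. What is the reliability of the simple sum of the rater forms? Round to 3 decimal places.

Var(A+C+S) = 3 + 2·[0.25 + 0.47 + 0.37] = 3 + 2.18 = 5.18.
With uncorrelated errors the cross-covariances are all true-score covariance, so they carry over unchanged; only the diagonal terms shrink to ρᵢσᵢ².
True-score variance = [0.73 + 0.93 + 0.58] + 2.18 = 2.24 + 2.18 = 4.42.
Reliability = 4.42 / 5.18 = 0.853.

0.853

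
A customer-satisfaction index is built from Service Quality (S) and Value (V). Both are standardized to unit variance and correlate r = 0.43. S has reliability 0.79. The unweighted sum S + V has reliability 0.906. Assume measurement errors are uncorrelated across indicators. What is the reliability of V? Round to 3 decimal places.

Var(S+V) = 2 + 2·0.43 = 2.860.
True-score variance = ρ_S + ρ_V + 2·0.43, so 0.906 = (0.79 + ρ_V + 0.86) / 2.860.
ρ_V = 0.906·2.860 − 0.79 − 0.86 = 0.941.

0.941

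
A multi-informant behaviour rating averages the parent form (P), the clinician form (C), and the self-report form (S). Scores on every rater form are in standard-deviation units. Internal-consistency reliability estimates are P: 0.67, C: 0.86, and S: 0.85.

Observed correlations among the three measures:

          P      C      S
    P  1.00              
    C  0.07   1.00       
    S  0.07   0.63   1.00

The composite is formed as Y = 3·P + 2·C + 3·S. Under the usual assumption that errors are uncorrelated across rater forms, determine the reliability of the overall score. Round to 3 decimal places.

0.846

Var(Y) = 3² + 2² + 3² + 2·[6·0.07 + 9·0.07 + 6·0.63] = 22 + 9.66 = 31.66.
Because errors are independent across components, Cov(Tᵢ,Tⱼ) = Cov(Xᵢ,Xⱼ); the off-diagonal part of the true-score variance is the same as above.
True-score variance = [3²·0.67 + 2²·0.86 + 3²·0.85] + 9.66 = 17.12 + 9.66 = 26.78.
Reliability = 26.78 / 31.66 = 0.846.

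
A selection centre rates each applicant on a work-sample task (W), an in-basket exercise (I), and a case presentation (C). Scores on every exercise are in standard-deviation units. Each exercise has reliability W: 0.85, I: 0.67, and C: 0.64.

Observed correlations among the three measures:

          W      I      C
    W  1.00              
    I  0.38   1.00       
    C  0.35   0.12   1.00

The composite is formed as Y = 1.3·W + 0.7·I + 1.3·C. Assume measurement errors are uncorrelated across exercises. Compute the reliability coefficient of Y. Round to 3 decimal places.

0.828

Var(Y) = 1.3² + 0.7² + 1.3² + 2·[0.91·0.38 + 1.69·0.35 + 0.91·0.12] = 3.87 + 2.093 = 5.963.
Under uncorrelated errors the observed covariances equal the true-score covariances, so only the own-variance terms attenuate.
True-score variance = [1.3²·0.85 + 0.7²·0.67 + 1.3²·0.64] + 2.093 = 2.8464 + 2.093 = 4.9394.
Reliability = 4.9394 / 5.963 = 0.828.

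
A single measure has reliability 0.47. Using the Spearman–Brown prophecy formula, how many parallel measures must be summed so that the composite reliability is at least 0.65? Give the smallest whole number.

3

k ≥ ρ*(1−ρ₁)/(ρ₁(1−ρ*)) = 0.65·0.53 / (0.47·0.35) = 2.094.
Smallest integer k = 3.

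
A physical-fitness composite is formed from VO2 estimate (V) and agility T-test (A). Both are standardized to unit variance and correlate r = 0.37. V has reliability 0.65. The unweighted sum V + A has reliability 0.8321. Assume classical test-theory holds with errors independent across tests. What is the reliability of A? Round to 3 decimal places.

Var(V+A) = 2 + 2·0.37 = 2.740.
True-score variance = ρ_V + ρ_A + 2·0.37, so 0.8321 = (0.65 + ρ_A + 0.74) / 2.740.
ρ_A = 0.8321·2.740 − 0.65 − 0.74 = 0.890.

0.890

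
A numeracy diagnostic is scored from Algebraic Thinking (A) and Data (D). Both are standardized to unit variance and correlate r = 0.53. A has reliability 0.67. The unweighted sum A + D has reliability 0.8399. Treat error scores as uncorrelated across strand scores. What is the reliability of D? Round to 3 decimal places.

Var(A+D) = 2 + 2·0.53 = 3.060.
True-score variance = ρ_A + ρ_D + 2·0.53, so 0.8399 = (0.67 + ρ_D + 1.06) / 3.060.
ρ_D = 0.8399·3.060 − 0.67 − 1.06 = 0.840.

0.840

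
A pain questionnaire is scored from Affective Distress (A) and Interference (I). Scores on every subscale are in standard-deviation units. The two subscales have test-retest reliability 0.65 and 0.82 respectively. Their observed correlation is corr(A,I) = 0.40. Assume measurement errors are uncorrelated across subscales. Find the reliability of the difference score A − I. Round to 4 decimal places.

0.5583

Var(A−I) = 1 + 1 − 2·0.40 = 2 − 0.8 = 1.2.
Because errors are independent across components, Cov(Tᵢ,Tⱼ) = Cov(Xᵢ,Xⱼ); the off-diagonal part of the true-score variance is the same as above.
True-score variance = [0.65 + 0.82] − 0.8 = 1.47 − 0.8 = 0.67.
Reliability = 0.67 / 1.2 = 0.5583.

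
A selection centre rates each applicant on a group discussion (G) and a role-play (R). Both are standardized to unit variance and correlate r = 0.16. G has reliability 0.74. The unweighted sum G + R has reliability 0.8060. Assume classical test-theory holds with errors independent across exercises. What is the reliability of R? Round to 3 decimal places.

0.810

Var(G+R) = 2 + 2·0.16 = 2.320.
True-score variance = ρ_G + ρ_R + 2·0.16, so 0.8060 = (0.74 + ρ_R + 0.32) / 2.320.
ρ_R = 0.8060·2.320 − 0.74 − 0.32 = 0.810.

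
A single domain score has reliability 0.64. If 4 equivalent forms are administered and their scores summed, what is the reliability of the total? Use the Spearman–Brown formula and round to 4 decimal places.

0.8767

ρ_k = kρ / (1 + (k−1)ρ) = 4·0.64 / (1 + 3·0.64) = 2.560 / 2.920 = 0.8767.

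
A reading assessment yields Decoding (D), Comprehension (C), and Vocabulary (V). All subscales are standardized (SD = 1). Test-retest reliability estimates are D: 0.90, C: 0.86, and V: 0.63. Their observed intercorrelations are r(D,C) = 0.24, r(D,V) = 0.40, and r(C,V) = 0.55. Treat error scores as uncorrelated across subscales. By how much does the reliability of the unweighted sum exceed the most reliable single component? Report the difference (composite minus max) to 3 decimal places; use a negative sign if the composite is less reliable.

-0.013

Var(sum) = 3 + 2.38 = 5.38; true-score variance = 2.39 + 2.38 = 4.77; composite reliability = 0.8866.
Max component reliability = 0.9000.
Difference = 0.8866 − 0.9000 = -0.013.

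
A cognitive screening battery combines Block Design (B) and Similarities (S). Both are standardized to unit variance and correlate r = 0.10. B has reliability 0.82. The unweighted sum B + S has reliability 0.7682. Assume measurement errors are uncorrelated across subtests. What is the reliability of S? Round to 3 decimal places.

Var(B+S) = 2 + 2·0.10 = 2.200.
True-score variance = ρ_B + ρ_S + 2·0.10, so 0.7682 = (0.82 + ρ_S + 0.20) / 2.200.
ρ_S = 0.7682·2.200 − 0.82 − 0.20 = 0.670.

0.670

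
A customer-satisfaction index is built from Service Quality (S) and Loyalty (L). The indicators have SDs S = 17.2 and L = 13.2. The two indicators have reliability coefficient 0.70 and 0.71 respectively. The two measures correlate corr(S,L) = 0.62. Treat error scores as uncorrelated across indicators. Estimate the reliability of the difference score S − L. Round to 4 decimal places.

0.2613

Var(S−L) = 17.2² + 13.2² − 2·17.2·13.2·0.62 = 470.08 − 281.53 = 188.55.
Under uncorrelated errors the observed covariances equal the true-score covariances, so only the own-variance terms attenuate.
True-score variance = [17.2²·0.70 + 13.2²·0.71] − 281.53 = 330.798 − 281.53 = 49.2688.
Reliability = 49.2688 / 188.55 = 0.2613.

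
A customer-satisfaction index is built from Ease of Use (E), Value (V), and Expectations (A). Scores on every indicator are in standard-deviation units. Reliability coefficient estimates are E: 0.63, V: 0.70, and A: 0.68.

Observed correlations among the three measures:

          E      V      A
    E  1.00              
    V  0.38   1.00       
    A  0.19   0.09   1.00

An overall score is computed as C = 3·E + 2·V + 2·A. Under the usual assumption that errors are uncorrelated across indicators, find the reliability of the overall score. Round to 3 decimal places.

Var(C) = 3² + 2² + 2² + 2·[6·0.38 + 6·0.19 + 4·0.09] = 17 + 7.56 = 24.56.
With uncorrelated errors the cross-covariances are all true-score covariance, so they carry over unchanged; only the diagonal terms shrink to ρᵢσᵢ².
True-score variance = [3²·0.63 + 2²·0.70 + 2²·0.68] + 7.56 = 11.19 + 7.56 = 18.75.
Reliability = 18.75 / 24.56 = 0.763.

0.763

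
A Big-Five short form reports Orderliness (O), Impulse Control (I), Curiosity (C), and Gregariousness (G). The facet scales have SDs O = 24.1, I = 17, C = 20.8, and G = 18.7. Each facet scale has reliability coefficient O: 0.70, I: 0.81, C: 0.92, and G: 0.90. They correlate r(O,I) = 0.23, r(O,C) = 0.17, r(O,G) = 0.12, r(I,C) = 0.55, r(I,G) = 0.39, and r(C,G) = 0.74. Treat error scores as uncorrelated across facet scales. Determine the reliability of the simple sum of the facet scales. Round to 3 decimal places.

0.910

Var(O+I+C+G) = 24.1² + 17² + 20.8² + 18.7² + 2·[24.1·17·0.23 + 24.1·20.8·0.17 + 24.1·18.7·0.12 + 17·20.8·0.55 + 17·18.7·0.39 + 20.8·18.7·0.74] = 1652.14 + 1679.64 = 3331.78.
Under uncorrelated errors the observed covariances equal the true-score covariances, so only the own-variance terms attenuate.
True-score variance = [24.1²·0.70 + 17²·0.81 + 20.8²·0.92 + 18.7²·0.90] + 1679.64 = 1353.41 + 1679.64 = 3033.05.
Reliability = 3033.05 / 3331.78 = 0.910.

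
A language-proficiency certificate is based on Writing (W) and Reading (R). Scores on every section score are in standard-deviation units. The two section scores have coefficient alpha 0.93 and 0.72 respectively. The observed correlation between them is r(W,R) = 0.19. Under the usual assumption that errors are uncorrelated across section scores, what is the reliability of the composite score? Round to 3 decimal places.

0.853

Var(W+R) = 2 + 2·[0.19] = 2 + 0.38 = 2.38.
Under uncorrelated errors the observed covariances equal the true-score covariances, so only the own-variance terms attenuate.
True-score variance = [0.93 + 0.72] + 0.38 = 1.65 + 0.38 = 2.03.
Reliability = 2.03 / 2.38 = 0.853.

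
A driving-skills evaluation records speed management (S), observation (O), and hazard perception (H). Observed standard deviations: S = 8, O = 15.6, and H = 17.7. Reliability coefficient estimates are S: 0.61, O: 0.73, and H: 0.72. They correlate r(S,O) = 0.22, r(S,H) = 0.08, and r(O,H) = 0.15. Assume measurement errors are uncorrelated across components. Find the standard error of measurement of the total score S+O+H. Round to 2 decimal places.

13.36

Var(total) = 620.65 + 160.404 = 781.054.
True-score variance = 442.262 + 160.404 = 602.666, so reliability = 0.7716.
Error variance = 781.054 − 602.666 = 178.388; SEM = √178.388 = 13.36.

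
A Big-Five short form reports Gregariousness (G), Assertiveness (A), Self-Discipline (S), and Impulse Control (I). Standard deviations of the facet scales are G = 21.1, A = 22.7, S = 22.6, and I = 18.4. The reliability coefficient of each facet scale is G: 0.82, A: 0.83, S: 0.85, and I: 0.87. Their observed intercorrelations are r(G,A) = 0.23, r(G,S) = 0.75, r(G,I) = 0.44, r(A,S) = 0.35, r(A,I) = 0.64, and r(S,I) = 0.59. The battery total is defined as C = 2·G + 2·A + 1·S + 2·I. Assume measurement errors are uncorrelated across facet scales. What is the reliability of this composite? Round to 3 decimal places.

Var(C) = 2²·21.1² + 2²·22.7² + 22.6² + 2²·18.4² + 2·[4·21.1·22.7·0.23 + 2·21.1·22.6·0.75 + 4·21.1·18.4·0.44 + 2·22.7·22.6·0.35 + 4·22.7·18.4·0.64 + 2·22.6·18.4·0.59] = 5707 + 7516.62 = 13223.6.
Under uncorrelated errors the observed covariances equal the true-score covariances, so only the own-variance terms attenuate.
True-score variance = [2²·21.1²·0.82 + 2²·22.7²·0.83 + 22.6²·0.85 + 2²·18.4²·0.87] + 7516.62 = 4783.39 + 7516.62 = 12300.
Reliability = 12300 / 13223.6 = 0.930.

0.930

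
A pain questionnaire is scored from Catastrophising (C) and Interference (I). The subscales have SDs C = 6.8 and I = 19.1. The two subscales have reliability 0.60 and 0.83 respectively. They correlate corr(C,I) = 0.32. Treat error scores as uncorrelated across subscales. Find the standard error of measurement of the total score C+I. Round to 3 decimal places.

Var(total) = 411.05 + 83.1232 = 494.173.
True-score variance = 330.536 + 83.1232 = 413.659, so reliability = 0.8371.
Error variance = 494.173 − 413.659 = 80.5137; SEM = √80.5137 = 8.973.

8.973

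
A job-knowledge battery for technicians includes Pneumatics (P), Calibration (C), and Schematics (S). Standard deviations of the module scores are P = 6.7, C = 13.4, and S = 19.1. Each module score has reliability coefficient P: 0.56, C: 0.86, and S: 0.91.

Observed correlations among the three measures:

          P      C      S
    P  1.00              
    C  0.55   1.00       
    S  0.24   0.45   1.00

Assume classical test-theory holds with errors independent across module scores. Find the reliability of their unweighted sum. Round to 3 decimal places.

0.921

Var(P+C+S) = 6.7² + 13.4² + 19.1² + 2·[6.7·13.4·0.55 + 6.7·19.1·0.24 + 13.4·19.1·0.45] = 589.26 + 390.53 = 979.79.
Because errors are independent across components, Cov(Tᵢ,Tⱼ) = Cov(Xᵢ,Xⱼ); the off-diagonal part of the true-score variance is the same as above.
True-score variance = [6.7²·0.56 + 13.4²·0.86 + 19.1²·0.91] + 390.53 = 511.537 + 390.53 = 902.067.
Reliability = 902.067 / 979.79 = 0.921.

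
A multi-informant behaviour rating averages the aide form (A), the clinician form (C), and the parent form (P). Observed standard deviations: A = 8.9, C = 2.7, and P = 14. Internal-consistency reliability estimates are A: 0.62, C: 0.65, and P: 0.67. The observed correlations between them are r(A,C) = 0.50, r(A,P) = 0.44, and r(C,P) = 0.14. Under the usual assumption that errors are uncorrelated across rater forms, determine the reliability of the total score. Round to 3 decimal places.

0.772

Var(A+C+P) = 8.9² + 2.7² + 14² + 2·[8.9·2.7·0.50 + 8.9·14·0.44 + 2.7·14·0.14] = 282.5 + 144.262 = 426.762.
With uncorrelated errors the cross-covariances are all true-score covariance, so they carry over unchanged; only the diagonal terms shrink to ρᵢσᵢ².
True-score variance = [8.9²·0.62 + 2.7²·0.65 + 14²·0.67] + 144.262 = 185.169 + 144.262 = 329.431.
Reliability = 329.431 / 426.762 = 0.772.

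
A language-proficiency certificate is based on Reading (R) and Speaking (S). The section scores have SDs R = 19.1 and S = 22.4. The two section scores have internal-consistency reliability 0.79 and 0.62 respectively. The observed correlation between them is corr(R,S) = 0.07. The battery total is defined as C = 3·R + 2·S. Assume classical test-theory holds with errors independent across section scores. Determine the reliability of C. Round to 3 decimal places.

Var(C) = 3²·19.1² + 2²·22.4² + 2·[6·19.1·22.4·0.07] = 5290.33 + 359.386 = 5649.72.
With uncorrelated errors the cross-covariances are all true-score covariance, so they carry over unchanged; only the diagonal terms shrink to ρᵢσᵢ².
True-score variance = [3²·19.1²·0.79 + 2²·22.4²·0.62] + 359.386 = 3838.16 + 359.386 = 4197.55.
Reliability = 4197.55 / 5649.72 = 0.743.

0.743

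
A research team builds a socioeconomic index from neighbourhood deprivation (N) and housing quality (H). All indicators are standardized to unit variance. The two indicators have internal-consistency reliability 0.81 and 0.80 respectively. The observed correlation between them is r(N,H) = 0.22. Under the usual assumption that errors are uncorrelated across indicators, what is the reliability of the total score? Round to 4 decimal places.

Var(N+H) = 2 + 2·[0.22] = 2 + 0.44 = 2.44.
Under uncorrelated errors the observed covariances equal the true-score covariances, so only the own-variance terms attenuate.
True-score variance = [0.81 + 0.80] + 0.44 = 1.61 + 0.44 = 2.05.
Reliability = 2.05 / 2.44 = 0.8402.

0.8402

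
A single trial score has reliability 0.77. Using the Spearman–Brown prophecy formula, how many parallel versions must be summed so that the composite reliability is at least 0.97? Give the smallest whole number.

10

k ≥ ρ*(1−ρ₁)/(ρ₁(1−ρ*)) = 0.97·0.23 / (0.77·0.03) = 9.658.
Smallest integer k = 10.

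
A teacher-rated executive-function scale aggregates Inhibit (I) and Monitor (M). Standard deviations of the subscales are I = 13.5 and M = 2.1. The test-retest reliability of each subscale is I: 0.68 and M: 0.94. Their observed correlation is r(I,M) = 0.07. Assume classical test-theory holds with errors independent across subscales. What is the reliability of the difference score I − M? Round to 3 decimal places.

0.679

Var(I−M) = 13.5² + 2.1² − 2·13.5·2.1·0.07 = 186.66 − 3.969 = 182.691.
Under uncorrelated errors the observed covariances equal the true-score covariances, so only the own-variance terms attenuate.
True-score variance = [13.5²·0.68 + 2.1²·0.94] − 3.969 = 128.075 − 3.969 = 124.106.
Reliability = 124.106 / 182.691 = 0.679.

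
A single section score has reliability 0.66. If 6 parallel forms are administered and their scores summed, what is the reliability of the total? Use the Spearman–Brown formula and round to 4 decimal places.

ρ_k = kρ / (1 + (k−1)ρ) = 6·0.66 / (1 + 5·0.66) = 3.960 / 4.300 = 0.9209.

0.9209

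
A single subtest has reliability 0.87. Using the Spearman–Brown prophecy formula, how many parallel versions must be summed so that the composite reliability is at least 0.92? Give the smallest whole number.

k ≥ ρ*(1−ρ₁)/(ρ₁(1−ρ*)) = 0.92·0.13 / (0.87·0.08) = 1.718.
Smallest integer k = 2.

2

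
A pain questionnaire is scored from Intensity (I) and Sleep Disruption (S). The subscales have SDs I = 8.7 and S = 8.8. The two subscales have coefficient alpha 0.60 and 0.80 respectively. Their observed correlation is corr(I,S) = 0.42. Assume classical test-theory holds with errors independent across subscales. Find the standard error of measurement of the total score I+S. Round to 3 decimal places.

6.765

Var(total) = 153.13 + 64.3104 = 217.44.
True-score variance = 107.366 + 64.3104 = 171.676, so reliability = 0.7895.
Error variance = 217.44 − 171.676 = 45.764; SEM = √45.764 = 6.765.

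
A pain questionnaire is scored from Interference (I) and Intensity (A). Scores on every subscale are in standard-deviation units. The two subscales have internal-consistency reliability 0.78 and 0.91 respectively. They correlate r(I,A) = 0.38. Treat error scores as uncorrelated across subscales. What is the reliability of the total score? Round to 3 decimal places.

Var(I+A) = 2 + 2·[0.38] = 2 + 0.76 = 2.76.
Under uncorrelated errors the observed covariances equal the true-score covariances, so only the own-variance terms attenuate.
True-score variance = [0.78 + 0.91] + 0.76 = 1.69 + 0.76 = 2.45.
Reliability = 2.45 / 2.76 = 0.888.

0.888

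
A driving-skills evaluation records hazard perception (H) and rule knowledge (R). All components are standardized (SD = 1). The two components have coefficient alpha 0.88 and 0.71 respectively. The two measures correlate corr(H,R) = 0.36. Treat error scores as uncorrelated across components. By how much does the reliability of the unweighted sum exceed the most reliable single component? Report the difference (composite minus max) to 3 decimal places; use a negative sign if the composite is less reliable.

-0.031

Var(sum) = 2 + 0.72 = 2.72; true-score variance = 1.59 + 0.72 = 2.31; composite reliability = 0.8493.
Max component reliability = 0.8800.
Difference = 0.8493 − 0.8800 = -0.031.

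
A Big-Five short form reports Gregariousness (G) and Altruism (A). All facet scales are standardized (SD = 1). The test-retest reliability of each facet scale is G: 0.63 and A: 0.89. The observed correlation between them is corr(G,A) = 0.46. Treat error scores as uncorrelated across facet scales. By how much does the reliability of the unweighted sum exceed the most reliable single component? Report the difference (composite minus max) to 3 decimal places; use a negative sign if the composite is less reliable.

-0.054

Var(sum) = 2 + 0.92 = 2.92; true-score variance = 1.52 + 0.92 = 2.44; composite reliability = 0.8356.
Max component reliability = 0.8900.
Difference = 0.8356 − 0.8900 = -0.054.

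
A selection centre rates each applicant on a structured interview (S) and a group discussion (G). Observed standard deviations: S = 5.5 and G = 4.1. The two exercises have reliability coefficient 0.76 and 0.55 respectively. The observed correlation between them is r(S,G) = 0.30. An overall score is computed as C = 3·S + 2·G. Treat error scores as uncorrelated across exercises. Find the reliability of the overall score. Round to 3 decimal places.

0.773

Var(C) = 3²·5.5² + 2²·4.1² + 2·[6·5.5·4.1·0.30] = 339.49 + 81.18 = 420.67.
With uncorrelated errors the cross-covariances are all true-score covariance, so they carry over unchanged; only the diagonal terms shrink to ρᵢσᵢ².
True-score variance = [3²·5.5²·0.76 + 2²·4.1²·0.55] + 81.18 = 243.892 + 81.18 = 325.072.
Reliability = 325.072 / 420.67 = 0.773.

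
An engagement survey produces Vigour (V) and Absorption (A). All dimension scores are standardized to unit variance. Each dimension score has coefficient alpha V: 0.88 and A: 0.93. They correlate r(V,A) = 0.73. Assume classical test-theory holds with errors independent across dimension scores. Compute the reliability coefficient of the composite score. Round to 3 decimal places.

Var(V+A) = 2 + 2·[0.73] = 2 + 1.46 = 3.46.
With uncorrelated errors the cross-covariances are all true-score covariance, so they carry over unchanged; only the diagonal terms shrink to ρᵢσᵢ².
True-score variance = [0.88 + 0.93] + 1.46 = 1.81 + 1.46 = 3.27.
Reliability = 3.27 / 3.46 = 0.945.

0.945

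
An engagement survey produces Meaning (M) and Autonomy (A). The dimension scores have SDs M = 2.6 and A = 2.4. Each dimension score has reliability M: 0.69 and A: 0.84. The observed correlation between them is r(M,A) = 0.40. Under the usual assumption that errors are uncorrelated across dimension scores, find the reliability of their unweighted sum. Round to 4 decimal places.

Var(M+A) = 2.6² + 2.4² + 2·[2.6·2.4·0.40] = 12.52 + 4.992 = 17.512.
Under uncorrelated errors the observed covariances equal the true-score covariances, so only the own-variance terms attenuate.
True-score variance = [2.6²·0.69 + 2.4²·0.84] + 4.992 = 9.5028 + 4.992 = 14.4948.
Reliability = 14.4948 / 17.512 = 0.8277.

0.8277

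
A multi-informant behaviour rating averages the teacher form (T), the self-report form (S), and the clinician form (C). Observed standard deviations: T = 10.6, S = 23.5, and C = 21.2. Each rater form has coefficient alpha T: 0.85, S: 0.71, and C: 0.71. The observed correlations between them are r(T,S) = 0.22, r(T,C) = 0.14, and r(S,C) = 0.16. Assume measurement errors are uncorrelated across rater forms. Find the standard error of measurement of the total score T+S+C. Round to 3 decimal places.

Var(total) = 1114.05 + 331.95 = 1446.
True-score variance = 806.706 + 331.95 = 1138.66, so reliability = 0.7875.
Error variance = 1446 − 1138.66 = 307.344; SEM = √307.344 = 17.531.

17.531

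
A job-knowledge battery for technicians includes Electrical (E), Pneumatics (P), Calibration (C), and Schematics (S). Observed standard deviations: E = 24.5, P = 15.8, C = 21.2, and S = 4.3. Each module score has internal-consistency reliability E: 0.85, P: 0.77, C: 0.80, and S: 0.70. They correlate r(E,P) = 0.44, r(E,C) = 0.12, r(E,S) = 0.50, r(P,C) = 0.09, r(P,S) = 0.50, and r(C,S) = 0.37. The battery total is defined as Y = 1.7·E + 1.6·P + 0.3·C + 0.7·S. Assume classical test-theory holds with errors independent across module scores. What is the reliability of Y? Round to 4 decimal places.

Var(Y) = 1.7²·24.5² + 1.6²·15.8² + 0.3²·21.2² + 0.7²·4.3² + 2·[2.72·24.5·15.8·0.44 + 0.51·24.5·21.2·0.12 + 1.19·24.5·4.3·0.50 + 0.48·15.8·21.2·0.09 + 1.12·15.8·4.3·0.50 + 0.21·21.2·4.3·0.37] = 2423.31 + 1234.7 = 3658.01.
With uncorrelated errors the cross-covariances are all true-score covariance, so they carry over unchanged; only the diagonal terms shrink to ρᵢσᵢ².
True-score variance = [1.7²·24.5²·0.85 + 1.6²·15.8²·0.77 + 0.3²·21.2²·0.80 + 0.7²·4.3²·0.70] + 1234.7 = 2005.31 + 1234.7 = 3240.01.
Reliability = 3240.01 / 3658.01 = 0.8857.

0.8857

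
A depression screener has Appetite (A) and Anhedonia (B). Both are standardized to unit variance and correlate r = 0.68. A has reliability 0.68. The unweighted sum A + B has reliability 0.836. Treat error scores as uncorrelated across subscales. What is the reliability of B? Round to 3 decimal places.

Var(A+B) = 2 + 2·0.68 = 3.360.
True-score variance = ρ_A + ρ_B + 2·0.68, so 0.836 = (0.68 + ρ_B + 1.36) / 3.360.
ρ_B = 0.836·3.360 − 0.68 − 1.36 = 0.769.

0.769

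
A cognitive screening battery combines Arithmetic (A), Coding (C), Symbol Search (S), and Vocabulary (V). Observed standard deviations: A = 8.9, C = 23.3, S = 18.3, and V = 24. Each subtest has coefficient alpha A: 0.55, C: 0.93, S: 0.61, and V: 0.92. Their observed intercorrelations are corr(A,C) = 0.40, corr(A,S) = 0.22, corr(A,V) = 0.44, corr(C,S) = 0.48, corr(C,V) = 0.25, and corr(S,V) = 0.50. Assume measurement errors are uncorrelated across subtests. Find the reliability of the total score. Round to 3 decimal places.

0.919

Var(A+C+S+V) = 8.9² + 23.3² + 18.3² + 24² + 2·[8.9·23.3·0.40 + 8.9·18.3·0.22 + 8.9·24·0.44 + 23.3·18.3·0.48 + 23.3·24·0.25 + 18.3·24·0.50] = 1532.99 + 1553.66 = 3086.65.
Because errors are independent across components, Cov(Tᵢ,Tⱼ) = Cov(Xᵢ,Xⱼ); the off-diagonal part of the true-score variance is the same as above.
True-score variance = [8.9²·0.55 + 23.3²·0.93 + 18.3²·0.61 + 24²·0.92] + 1553.66 = 1282.66 + 1553.66 = 2836.32.
Reliability = 2836.32 / 3086.65 = 0.919.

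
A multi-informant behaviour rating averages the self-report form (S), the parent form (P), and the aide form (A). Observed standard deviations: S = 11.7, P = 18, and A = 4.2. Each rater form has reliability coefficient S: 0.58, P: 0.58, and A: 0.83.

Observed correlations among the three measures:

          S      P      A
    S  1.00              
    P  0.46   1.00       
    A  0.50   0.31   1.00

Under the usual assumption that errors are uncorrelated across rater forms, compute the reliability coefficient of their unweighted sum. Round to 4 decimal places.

Var(S+P+A) = 11.7² + 18² + 4.2² + 2·[11.7·18·0.46 + 11.7·4.2·0.50 + 18·4.2·0.31] = 478.53 + 289.764 = 768.294.
With uncorrelated errors the cross-covariances are all true-score covariance, so they carry over unchanged; only the diagonal terms shrink to ρᵢσᵢ².
True-score variance = [11.7²·0.58 + 18²·0.58 + 4.2²·0.83] + 289.764 = 281.957 + 289.764 = 571.721.
Reliability = 571.721 / 768.294 = 0.7441.

0.7441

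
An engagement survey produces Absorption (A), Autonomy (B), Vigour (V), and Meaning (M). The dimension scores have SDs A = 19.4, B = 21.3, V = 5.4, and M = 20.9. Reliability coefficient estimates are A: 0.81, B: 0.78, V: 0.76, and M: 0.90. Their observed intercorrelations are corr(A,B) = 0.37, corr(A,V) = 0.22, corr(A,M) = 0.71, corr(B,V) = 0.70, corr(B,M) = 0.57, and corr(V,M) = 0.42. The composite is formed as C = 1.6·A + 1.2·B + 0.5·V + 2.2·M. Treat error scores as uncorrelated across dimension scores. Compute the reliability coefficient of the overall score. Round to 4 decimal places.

Var(C) = 1.6²·19.4² + 1.2²·21.3² + 0.5²·5.4² + 2.2²·20.9² + 2·[1.92·19.4·21.3·0.37 + 0.8·19.4·5.4·0.22 + 3.52·19.4·20.9·0.71 + 0.6·21.3·5.4·0.70 + 2.64·21.3·20.9·0.57 + 1.1·5.4·20.9·0.42] = 3738.25 + 4191.31 = 7929.56.
Under uncorrelated errors the observed covariances equal the true-score covariances, so only the own-variance terms attenuate.
True-score variance = [1.6²·19.4²·0.81 + 1.2²·21.3²·0.78 + 0.5²·5.4²·0.76 + 2.2²·20.9²·0.90] + 4191.31 = 3198.29 + 4191.31 = 7389.6.
Reliability = 7389.6 / 7929.56 = 0.9319.

0.9319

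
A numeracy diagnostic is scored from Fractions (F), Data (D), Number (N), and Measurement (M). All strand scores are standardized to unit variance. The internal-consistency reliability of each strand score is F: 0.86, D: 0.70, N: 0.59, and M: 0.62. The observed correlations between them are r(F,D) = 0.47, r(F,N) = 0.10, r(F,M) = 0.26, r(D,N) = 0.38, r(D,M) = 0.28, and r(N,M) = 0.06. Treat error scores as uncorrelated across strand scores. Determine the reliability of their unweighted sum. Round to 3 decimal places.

Var(F+D+N+M) = 4 + 2·[0.47 + 0.10 + 0.26 + 0.38 + 0.28 + 0.06] = 4 + 3.1 = 7.1.
Because errors are independent across components, Cov(Tᵢ,Tⱼ) = Cov(Xᵢ,Xⱼ); the off-diagonal part of the true-score variance is the same as above.
True-score variance = [0.86 + 0.70 + 0.59 + 0.62] + 3.1 = 2.77 + 3.1 = 5.87.
Reliability = 5.87 / 7.1 = 0.827.

0.827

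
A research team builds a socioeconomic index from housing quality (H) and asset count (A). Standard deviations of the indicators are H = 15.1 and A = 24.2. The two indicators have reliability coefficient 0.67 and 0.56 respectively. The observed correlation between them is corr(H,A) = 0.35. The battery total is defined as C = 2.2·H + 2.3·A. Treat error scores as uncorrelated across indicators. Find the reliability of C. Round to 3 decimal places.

0.686

Var(C) = 2.2²·15.1² + 2.3²·24.2² + 2·[5.06·15.1·24.2·0.35] = 4201.6 + 1294.32 = 5495.92.
With uncorrelated errors the cross-covariances are all true-score covariance, so they carry over unchanged; only the diagonal terms shrink to ρᵢσᵢ².
True-score variance = [2.2²·15.1²·0.67 + 2.3²·24.2²·0.56] + 1294.32 = 2474.29 + 1294.32 = 3768.61.
Reliability = 3768.61 / 5495.92 = 0.686.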